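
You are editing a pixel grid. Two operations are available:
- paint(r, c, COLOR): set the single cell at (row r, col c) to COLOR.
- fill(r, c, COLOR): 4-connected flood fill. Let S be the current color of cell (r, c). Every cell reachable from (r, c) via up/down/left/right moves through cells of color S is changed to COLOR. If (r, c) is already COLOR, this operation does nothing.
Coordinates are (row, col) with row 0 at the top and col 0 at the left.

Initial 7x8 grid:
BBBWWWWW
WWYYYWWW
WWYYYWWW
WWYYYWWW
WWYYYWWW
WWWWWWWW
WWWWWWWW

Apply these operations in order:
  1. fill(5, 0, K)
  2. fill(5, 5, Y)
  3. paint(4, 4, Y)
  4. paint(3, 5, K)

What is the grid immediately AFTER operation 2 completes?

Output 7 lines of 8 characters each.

Answer: BBBYYYYY
YYYYYYYY
YYYYYYYY
YYYYYYYY
YYYYYYYY
YYYYYYYY
YYYYYYYY

Derivation:
After op 1 fill(5,0,K) [41 cells changed]:
BBBKKKKK
KKYYYKKK
KKYYYKKK
KKYYYKKK
KKYYYKKK
KKKKKKKK
KKKKKKKK
After op 2 fill(5,5,Y) [41 cells changed]:
BBBYYYYY
YYYYYYYY
YYYYYYYY
YYYYYYYY
YYYYYYYY
YYYYYYYY
YYYYYYYY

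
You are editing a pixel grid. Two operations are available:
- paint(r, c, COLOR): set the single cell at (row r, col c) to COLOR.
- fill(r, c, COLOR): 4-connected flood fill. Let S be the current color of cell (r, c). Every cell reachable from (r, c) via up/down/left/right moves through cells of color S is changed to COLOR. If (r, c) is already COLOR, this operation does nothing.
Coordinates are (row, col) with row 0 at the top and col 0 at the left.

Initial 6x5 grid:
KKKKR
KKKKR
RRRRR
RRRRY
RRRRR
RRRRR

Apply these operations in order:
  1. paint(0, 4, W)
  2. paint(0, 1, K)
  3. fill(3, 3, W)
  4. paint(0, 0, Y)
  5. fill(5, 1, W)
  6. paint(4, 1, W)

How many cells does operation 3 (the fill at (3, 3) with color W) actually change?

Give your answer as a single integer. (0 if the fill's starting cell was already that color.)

Answer: 20

Derivation:
After op 1 paint(0,4,W):
KKKKW
KKKKR
RRRRR
RRRRY
RRRRR
RRRRR
After op 2 paint(0,1,K):
KKKKW
KKKKR
RRRRR
RRRRY
RRRRR
RRRRR
After op 3 fill(3,3,W) [20 cells changed]:
KKKKW
KKKKW
WWWWW
WWWWY
WWWWW
WWWWW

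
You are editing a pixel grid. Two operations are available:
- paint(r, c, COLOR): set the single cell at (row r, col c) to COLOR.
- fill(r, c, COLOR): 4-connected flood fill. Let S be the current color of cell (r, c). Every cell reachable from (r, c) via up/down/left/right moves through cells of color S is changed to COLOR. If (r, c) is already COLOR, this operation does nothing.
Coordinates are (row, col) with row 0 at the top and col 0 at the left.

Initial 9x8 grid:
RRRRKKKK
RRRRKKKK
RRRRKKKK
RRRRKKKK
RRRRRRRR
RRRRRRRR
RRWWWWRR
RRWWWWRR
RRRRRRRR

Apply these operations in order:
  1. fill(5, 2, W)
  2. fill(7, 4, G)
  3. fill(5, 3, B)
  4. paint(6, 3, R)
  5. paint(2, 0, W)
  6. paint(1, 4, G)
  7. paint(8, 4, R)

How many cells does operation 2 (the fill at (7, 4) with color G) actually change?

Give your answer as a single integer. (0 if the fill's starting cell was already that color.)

Answer: 56

Derivation:
After op 1 fill(5,2,W) [48 cells changed]:
WWWWKKKK
WWWWKKKK
WWWWKKKK
WWWWKKKK
WWWWWWWW
WWWWWWWW
WWWWWWWW
WWWWWWWW
WWWWWWWW
After op 2 fill(7,4,G) [56 cells changed]:
GGGGKKKK
GGGGKKKK
GGGGKKKK
GGGGKKKK
GGGGGGGG
GGGGGGGG
GGGGGGGG
GGGGGGGG
GGGGGGGG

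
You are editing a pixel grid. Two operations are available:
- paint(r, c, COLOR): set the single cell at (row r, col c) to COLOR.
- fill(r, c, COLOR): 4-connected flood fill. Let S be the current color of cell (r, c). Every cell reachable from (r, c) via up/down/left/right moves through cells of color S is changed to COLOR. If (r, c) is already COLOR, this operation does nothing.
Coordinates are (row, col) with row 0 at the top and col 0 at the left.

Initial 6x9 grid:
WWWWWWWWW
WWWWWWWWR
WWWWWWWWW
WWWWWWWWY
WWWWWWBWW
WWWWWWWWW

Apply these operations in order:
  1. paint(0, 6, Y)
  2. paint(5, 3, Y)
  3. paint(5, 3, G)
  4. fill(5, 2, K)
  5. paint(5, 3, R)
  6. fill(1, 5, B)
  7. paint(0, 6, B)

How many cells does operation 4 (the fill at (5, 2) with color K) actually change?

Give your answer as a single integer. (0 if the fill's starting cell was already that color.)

After op 1 paint(0,6,Y):
WWWWWWYWW
WWWWWWWWR
WWWWWWWWW
WWWWWWWWY
WWWWWWBWW
WWWWWWWWW
After op 2 paint(5,3,Y):
WWWWWWYWW
WWWWWWWWR
WWWWWWWWW
WWWWWWWWY
WWWWWWBWW
WWWYWWWWW
After op 3 paint(5,3,G):
WWWWWWYWW
WWWWWWWWR
WWWWWWWWW
WWWWWWWWY
WWWWWWBWW
WWWGWWWWW
After op 4 fill(5,2,K) [49 cells changed]:
KKKKKKYKK
KKKKKKKKR
KKKKKKKKK
KKKKKKKKY
KKKKKKBKK
KKKGKKKKK

Answer: 49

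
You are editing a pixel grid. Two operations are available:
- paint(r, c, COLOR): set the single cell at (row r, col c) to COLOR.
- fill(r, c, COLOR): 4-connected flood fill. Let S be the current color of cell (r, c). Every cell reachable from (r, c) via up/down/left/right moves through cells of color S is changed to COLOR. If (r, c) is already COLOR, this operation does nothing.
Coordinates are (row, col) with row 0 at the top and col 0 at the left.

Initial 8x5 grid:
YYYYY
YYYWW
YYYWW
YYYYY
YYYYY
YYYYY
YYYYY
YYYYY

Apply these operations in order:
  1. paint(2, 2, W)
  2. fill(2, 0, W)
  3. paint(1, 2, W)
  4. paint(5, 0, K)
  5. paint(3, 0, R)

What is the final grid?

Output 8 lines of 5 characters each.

After op 1 paint(2,2,W):
YYYYY
YYYWW
YYWWW
YYYYY
YYYYY
YYYYY
YYYYY
YYYYY
After op 2 fill(2,0,W) [35 cells changed]:
WWWWW
WWWWW
WWWWW
WWWWW
WWWWW
WWWWW
WWWWW
WWWWW
After op 3 paint(1,2,W):
WWWWW
WWWWW
WWWWW
WWWWW
WWWWW
WWWWW
WWWWW
WWWWW
After op 4 paint(5,0,K):
WWWWW
WWWWW
WWWWW
WWWWW
WWWWW
KWWWW
WWWWW
WWWWW
After op 5 paint(3,0,R):
WWWWW
WWWWW
WWWWW
RWWWW
WWWWW
KWWWW
WWWWW
WWWWW

Answer: WWWWW
WWWWW
WWWWW
RWWWW
WWWWW
KWWWW
WWWWW
WWWWW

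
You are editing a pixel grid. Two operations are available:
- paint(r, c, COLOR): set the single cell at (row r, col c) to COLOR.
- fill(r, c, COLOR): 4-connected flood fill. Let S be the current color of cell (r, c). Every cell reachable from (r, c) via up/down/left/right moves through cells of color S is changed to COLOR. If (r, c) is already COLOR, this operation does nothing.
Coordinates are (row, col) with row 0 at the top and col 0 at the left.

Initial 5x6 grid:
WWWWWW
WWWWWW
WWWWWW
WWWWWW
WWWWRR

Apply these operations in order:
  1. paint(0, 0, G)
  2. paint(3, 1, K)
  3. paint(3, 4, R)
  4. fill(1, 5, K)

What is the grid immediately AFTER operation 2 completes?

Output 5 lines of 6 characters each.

After op 1 paint(0,0,G):
GWWWWW
WWWWWW
WWWWWW
WWWWWW
WWWWRR
After op 2 paint(3,1,K):
GWWWWW
WWWWWW
WWWWWW
WKWWWW
WWWWRR

Answer: GWWWWW
WWWWWW
WWWWWW
WKWWWW
WWWWRR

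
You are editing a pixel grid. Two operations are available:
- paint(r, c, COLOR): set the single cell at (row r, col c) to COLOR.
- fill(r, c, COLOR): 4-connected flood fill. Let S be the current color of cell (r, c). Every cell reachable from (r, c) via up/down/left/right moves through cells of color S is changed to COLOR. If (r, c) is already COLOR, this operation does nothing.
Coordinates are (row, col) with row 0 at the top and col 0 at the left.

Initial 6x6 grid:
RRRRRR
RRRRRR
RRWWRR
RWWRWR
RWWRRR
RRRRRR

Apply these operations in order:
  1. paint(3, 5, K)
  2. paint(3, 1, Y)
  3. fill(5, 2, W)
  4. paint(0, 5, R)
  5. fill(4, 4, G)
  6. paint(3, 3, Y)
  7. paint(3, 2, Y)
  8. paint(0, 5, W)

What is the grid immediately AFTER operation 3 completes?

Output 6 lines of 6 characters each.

After op 1 paint(3,5,K):
RRRRRR
RRRRRR
RRWWRR
RWWRWK
RWWRRR
RRRRRR
After op 2 paint(3,1,Y):
RRRRRR
RRRRRR
RRWWRR
RYWRWK
RWWRRR
RRRRRR
After op 3 fill(5,2,W) [28 cells changed]:
WWWWWW
WWWWWW
WWWWWW
WYWWWK
WWWWWW
WWWWWW

Answer: WWWWWW
WWWWWW
WWWWWW
WYWWWK
WWWWWW
WWWWWW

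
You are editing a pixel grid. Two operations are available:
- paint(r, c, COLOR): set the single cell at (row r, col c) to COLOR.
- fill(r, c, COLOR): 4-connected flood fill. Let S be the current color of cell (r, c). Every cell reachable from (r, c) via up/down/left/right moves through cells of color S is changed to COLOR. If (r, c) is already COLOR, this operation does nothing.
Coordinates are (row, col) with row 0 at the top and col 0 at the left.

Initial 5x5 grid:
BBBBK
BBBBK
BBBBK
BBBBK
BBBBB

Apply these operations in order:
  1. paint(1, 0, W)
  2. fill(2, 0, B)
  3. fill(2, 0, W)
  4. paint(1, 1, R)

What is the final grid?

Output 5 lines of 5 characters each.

Answer: WWWWK
WRWWK
WWWWK
WWWWK
WWWWW

Derivation:
After op 1 paint(1,0,W):
BBBBK
WBBBK
BBBBK
BBBBK
BBBBB
After op 2 fill(2,0,B) [0 cells changed]:
BBBBK
WBBBK
BBBBK
BBBBK
BBBBB
After op 3 fill(2,0,W) [20 cells changed]:
WWWWK
WWWWK
WWWWK
WWWWK
WWWWW
After op 4 paint(1,1,R):
WWWWK
WRWWK
WWWWK
WWWWK
WWWWW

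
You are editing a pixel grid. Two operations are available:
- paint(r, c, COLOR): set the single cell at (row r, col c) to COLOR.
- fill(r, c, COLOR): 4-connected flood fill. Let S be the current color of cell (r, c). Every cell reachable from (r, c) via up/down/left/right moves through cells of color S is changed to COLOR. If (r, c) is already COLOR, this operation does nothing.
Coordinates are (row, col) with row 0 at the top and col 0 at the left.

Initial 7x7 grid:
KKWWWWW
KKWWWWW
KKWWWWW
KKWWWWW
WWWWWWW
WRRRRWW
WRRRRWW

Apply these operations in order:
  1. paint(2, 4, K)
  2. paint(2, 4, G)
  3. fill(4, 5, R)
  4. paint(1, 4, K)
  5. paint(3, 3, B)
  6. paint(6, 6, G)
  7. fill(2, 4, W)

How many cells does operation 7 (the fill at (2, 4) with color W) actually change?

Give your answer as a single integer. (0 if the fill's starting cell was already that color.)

Answer: 1

Derivation:
After op 1 paint(2,4,K):
KKWWWWW
KKWWWWW
KKWWKWW
KKWWWWW
WWWWWWW
WRRRRWW
WRRRRWW
After op 2 paint(2,4,G):
KKWWWWW
KKWWWWW
KKWWGWW
KKWWWWW
WWWWWWW
WRRRRWW
WRRRRWW
After op 3 fill(4,5,R) [32 cells changed]:
KKRRRRR
KKRRRRR
KKRRGRR
KKRRRRR
RRRRRRR
RRRRRRR
RRRRRRR
After op 4 paint(1,4,K):
KKRRRRR
KKRRKRR
KKRRGRR
KKRRRRR
RRRRRRR
RRRRRRR
RRRRRRR
After op 5 paint(3,3,B):
KKRRRRR
KKRRKRR
KKRRGRR
KKRBRRR
RRRRRRR
RRRRRRR
RRRRRRR
After op 6 paint(6,6,G):
KKRRRRR
KKRRKRR
KKRRGRR
KKRBRRR
RRRRRRR
RRRRRRR
RRRRRRG
After op 7 fill(2,4,W) [1 cells changed]:
KKRRRRR
KKRRKRR
KKRRWRR
KKRBRRR
RRRRRRR
RRRRRRR
RRRRRRG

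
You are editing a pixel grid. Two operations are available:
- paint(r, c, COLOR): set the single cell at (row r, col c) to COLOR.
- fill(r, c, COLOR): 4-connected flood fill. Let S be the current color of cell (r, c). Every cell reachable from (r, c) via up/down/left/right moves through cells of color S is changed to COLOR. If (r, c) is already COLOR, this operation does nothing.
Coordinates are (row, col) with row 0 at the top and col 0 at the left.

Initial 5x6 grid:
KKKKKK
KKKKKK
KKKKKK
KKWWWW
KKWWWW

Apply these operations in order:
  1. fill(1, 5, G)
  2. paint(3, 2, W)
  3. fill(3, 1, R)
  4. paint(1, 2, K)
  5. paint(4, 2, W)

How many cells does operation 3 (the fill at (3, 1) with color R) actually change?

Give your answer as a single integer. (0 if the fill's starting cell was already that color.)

Answer: 22

Derivation:
After op 1 fill(1,5,G) [22 cells changed]:
GGGGGG
GGGGGG
GGGGGG
GGWWWW
GGWWWW
After op 2 paint(3,2,W):
GGGGGG
GGGGGG
GGGGGG
GGWWWW
GGWWWW
After op 3 fill(3,1,R) [22 cells changed]:
RRRRRR
RRRRRR
RRRRRR
RRWWWW
RRWWWW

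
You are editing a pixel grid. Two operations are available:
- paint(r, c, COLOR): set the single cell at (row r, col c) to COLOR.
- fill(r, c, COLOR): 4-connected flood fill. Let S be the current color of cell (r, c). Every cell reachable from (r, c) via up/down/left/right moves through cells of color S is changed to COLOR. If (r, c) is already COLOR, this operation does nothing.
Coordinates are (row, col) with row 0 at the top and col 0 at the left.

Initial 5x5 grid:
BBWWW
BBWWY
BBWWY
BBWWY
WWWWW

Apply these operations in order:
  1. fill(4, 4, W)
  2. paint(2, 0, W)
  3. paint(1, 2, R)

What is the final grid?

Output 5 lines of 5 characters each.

Answer: BBWWW
BBRWY
WBWWY
BBWWY
WWWWW

Derivation:
After op 1 fill(4,4,W) [0 cells changed]:
BBWWW
BBWWY
BBWWY
BBWWY
WWWWW
After op 2 paint(2,0,W):
BBWWW
BBWWY
WBWWY
BBWWY
WWWWW
After op 3 paint(1,2,R):
BBWWW
BBRWY
WBWWY
BBWWY
WWWWW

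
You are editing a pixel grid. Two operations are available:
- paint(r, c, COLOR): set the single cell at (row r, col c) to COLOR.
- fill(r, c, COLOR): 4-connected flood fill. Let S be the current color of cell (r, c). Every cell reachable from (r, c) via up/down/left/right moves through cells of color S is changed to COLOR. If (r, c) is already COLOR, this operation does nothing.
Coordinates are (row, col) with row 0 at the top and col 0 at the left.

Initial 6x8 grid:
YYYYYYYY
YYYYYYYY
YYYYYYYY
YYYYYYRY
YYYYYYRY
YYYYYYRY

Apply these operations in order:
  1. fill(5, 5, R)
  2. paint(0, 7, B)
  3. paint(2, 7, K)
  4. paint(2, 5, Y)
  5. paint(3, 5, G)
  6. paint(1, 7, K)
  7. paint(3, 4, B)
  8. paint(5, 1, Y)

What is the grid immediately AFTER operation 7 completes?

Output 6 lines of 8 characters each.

Answer: RRRRRRRB
RRRRRRRK
RRRRRYRK
RRRRBGRR
RRRRRRRR
RRRRRRRR

Derivation:
After op 1 fill(5,5,R) [45 cells changed]:
RRRRRRRR
RRRRRRRR
RRRRRRRR
RRRRRRRR
RRRRRRRR
RRRRRRRR
After op 2 paint(0,7,B):
RRRRRRRB
RRRRRRRR
RRRRRRRR
RRRRRRRR
RRRRRRRR
RRRRRRRR
After op 3 paint(2,7,K):
RRRRRRRB
RRRRRRRR
RRRRRRRK
RRRRRRRR
RRRRRRRR
RRRRRRRR
After op 4 paint(2,5,Y):
RRRRRRRB
RRRRRRRR
RRRRRYRK
RRRRRRRR
RRRRRRRR
RRRRRRRR
After op 5 paint(3,5,G):
RRRRRRRB
RRRRRRRR
RRRRRYRK
RRRRRGRR
RRRRRRRR
RRRRRRRR
After op 6 paint(1,7,K):
RRRRRRRB
RRRRRRRK
RRRRRYRK
RRRRRGRR
RRRRRRRR
RRRRRRRR
After op 7 paint(3,4,B):
RRRRRRRB
RRRRRRRK
RRRRRYRK
RRRRBGRR
RRRRRRRR
RRRRRRRR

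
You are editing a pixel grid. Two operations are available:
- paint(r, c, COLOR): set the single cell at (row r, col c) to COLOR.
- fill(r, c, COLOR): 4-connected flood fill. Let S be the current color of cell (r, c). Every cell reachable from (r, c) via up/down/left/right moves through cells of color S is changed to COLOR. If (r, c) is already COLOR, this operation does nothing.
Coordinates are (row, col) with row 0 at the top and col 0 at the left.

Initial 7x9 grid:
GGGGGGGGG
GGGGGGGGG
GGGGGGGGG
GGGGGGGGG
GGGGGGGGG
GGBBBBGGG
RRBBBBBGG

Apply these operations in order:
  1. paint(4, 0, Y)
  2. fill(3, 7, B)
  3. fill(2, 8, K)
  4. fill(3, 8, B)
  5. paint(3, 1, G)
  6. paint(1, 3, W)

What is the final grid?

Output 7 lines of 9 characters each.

After op 1 paint(4,0,Y):
GGGGGGGGG
GGGGGGGGG
GGGGGGGGG
GGGGGGGGG
YGGGGGGGG
GGBBBBGGG
RRBBBBBGG
After op 2 fill(3,7,B) [51 cells changed]:
BBBBBBBBB
BBBBBBBBB
BBBBBBBBB
BBBBBBBBB
YBBBBBBBB
BBBBBBBBB
RRBBBBBBB
After op 3 fill(2,8,K) [60 cells changed]:
KKKKKKKKK
KKKKKKKKK
KKKKKKKKK
KKKKKKKKK
YKKKKKKKK
KKKKKKKKK
RRKKKKKKK
After op 4 fill(3,8,B) [60 cells changed]:
BBBBBBBBB
BBBBBBBBB
BBBBBBBBB
BBBBBBBBB
YBBBBBBBB
BBBBBBBBB
RRBBBBBBB
After op 5 paint(3,1,G):
BBBBBBBBB
BBBBBBBBB
BBBBBBBBB
BGBBBBBBB
YBBBBBBBB
BBBBBBBBB
RRBBBBBBB
After op 6 paint(1,3,W):
BBBBBBBBB
BBBWBBBBB
BBBBBBBBB
BGBBBBBBB
YBBBBBBBB
BBBBBBBBB
RRBBBBBBB

Answer: BBBBBBBBB
BBBWBBBBB
BBBBBBBBB
BGBBBBBBB
YBBBBBBBB
BBBBBBBBB
RRBBBBBBB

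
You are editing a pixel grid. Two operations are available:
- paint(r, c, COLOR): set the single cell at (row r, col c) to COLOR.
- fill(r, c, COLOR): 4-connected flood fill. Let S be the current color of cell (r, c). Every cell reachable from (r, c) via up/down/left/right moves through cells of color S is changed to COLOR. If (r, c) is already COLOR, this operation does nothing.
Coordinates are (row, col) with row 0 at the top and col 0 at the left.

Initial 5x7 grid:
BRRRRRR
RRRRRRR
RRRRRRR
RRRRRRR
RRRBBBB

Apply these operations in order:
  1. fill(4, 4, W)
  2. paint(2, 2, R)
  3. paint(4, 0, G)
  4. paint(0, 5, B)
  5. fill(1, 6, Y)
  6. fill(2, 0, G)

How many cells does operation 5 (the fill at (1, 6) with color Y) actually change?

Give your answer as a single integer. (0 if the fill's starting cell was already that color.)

After op 1 fill(4,4,W) [4 cells changed]:
BRRRRRR
RRRRRRR
RRRRRRR
RRRRRRR
RRRWWWW
After op 2 paint(2,2,R):
BRRRRRR
RRRRRRR
RRRRRRR
RRRRRRR
RRRWWWW
After op 3 paint(4,0,G):
BRRRRRR
RRRRRRR
RRRRRRR
RRRRRRR
GRRWWWW
After op 4 paint(0,5,B):
BRRRRBR
RRRRRRR
RRRRRRR
RRRRRRR
GRRWWWW
After op 5 fill(1,6,Y) [28 cells changed]:
BYYYYBY
YYYYYYY
YYYYYYY
YYYYYYY
GYYWWWW

Answer: 28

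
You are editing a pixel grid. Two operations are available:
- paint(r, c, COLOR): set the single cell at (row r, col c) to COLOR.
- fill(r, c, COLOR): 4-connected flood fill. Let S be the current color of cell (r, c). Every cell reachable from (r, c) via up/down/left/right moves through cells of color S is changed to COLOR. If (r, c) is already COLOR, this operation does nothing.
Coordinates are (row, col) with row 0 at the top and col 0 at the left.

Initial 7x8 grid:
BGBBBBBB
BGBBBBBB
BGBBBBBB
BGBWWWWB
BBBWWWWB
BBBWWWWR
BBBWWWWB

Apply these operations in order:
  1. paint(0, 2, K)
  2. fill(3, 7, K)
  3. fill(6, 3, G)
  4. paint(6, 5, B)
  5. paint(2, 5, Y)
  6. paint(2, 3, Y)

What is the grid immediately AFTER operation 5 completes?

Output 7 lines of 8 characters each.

Answer: KGKKKKKK
KGKKKKKK
KGKKKYKK
KGKGGGGK
KKKGGGGK
KKKGGGGR
KKKGGBGB

Derivation:
After op 1 paint(0,2,K):
BGKBBBBB
BGBBBBBB
BGBBBBBB
BGBWWWWB
BBBWWWWB
BBBWWWWR
BBBWWWWB
After op 2 fill(3,7,K) [33 cells changed]:
KGKKKKKK
KGKKKKKK
KGKKKKKK
KGKWWWWK
KKKWWWWK
KKKWWWWR
KKKWWWWB
After op 3 fill(6,3,G) [16 cells changed]:
KGKKKKKK
KGKKKKKK
KGKKKKKK
KGKGGGGK
KKKGGGGK
KKKGGGGR
KKKGGGGB
After op 4 paint(6,5,B):
KGKKKKKK
KGKKKKKK
KGKKKKKK
KGKGGGGK
KKKGGGGK
KKKGGGGR
KKKGGBGB
After op 5 paint(2,5,Y):
KGKKKKKK
KGKKKKKK
KGKKKYKK
KGKGGGGK
KKKGGGGK
KKKGGGGR
KKKGGBGB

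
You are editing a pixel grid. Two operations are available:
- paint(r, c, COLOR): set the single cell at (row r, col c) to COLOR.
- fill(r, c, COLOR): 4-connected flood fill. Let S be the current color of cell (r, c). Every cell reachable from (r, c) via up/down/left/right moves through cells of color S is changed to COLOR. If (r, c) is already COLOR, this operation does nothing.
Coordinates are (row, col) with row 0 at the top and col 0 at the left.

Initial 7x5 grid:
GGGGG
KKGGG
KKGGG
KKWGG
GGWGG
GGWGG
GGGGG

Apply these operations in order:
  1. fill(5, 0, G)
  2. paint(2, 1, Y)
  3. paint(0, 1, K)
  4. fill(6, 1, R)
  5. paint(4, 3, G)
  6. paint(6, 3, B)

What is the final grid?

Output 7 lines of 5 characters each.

After op 1 fill(5,0,G) [0 cells changed]:
GGGGG
KKGGG
KKGGG
KKWGG
GGWGG
GGWGG
GGGGG
After op 2 paint(2,1,Y):
GGGGG
KKGGG
KYGGG
KKWGG
GGWGG
GGWGG
GGGGG
After op 3 paint(0,1,K):
GKGGG
KKGGG
KYGGG
KKWGG
GGWGG
GGWGG
GGGGG
After op 4 fill(6,1,R) [24 cells changed]:
GKRRR
KKRRR
KYRRR
KKWRR
RRWRR
RRWRR
RRRRR
After op 5 paint(4,3,G):
GKRRR
KKRRR
KYRRR
KKWRR
RRWGR
RRWRR
RRRRR
After op 6 paint(6,3,B):
GKRRR
KKRRR
KYRRR
KKWRR
RRWGR
RRWRR
RRRBR

Answer: GKRRR
KKRRR
KYRRR
KKWRR
RRWGR
RRWRR
RRRBR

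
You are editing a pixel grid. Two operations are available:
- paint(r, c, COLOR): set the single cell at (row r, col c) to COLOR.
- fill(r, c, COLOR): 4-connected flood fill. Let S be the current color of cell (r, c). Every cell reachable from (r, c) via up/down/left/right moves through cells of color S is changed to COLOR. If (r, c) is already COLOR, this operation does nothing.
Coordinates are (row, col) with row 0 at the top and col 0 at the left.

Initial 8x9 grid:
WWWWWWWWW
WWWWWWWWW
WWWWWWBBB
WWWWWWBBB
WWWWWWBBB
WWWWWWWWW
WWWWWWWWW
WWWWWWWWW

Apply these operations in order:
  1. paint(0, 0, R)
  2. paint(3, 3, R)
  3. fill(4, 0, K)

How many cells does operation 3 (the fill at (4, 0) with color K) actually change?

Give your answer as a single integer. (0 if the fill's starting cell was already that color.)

Answer: 61

Derivation:
After op 1 paint(0,0,R):
RWWWWWWWW
WWWWWWWWW
WWWWWWBBB
WWWWWWBBB
WWWWWWBBB
WWWWWWWWW
WWWWWWWWW
WWWWWWWWW
After op 2 paint(3,3,R):
RWWWWWWWW
WWWWWWWWW
WWWWWWBBB
WWWRWWBBB
WWWWWWBBB
WWWWWWWWW
WWWWWWWWW
WWWWWWWWW
After op 3 fill(4,0,K) [61 cells changed]:
RKKKKKKKK
KKKKKKKKK
KKKKKKBBB
KKKRKKBBB
KKKKKKBBB
KKKKKKKKK
KKKKKKKKK
KKKKKKKKK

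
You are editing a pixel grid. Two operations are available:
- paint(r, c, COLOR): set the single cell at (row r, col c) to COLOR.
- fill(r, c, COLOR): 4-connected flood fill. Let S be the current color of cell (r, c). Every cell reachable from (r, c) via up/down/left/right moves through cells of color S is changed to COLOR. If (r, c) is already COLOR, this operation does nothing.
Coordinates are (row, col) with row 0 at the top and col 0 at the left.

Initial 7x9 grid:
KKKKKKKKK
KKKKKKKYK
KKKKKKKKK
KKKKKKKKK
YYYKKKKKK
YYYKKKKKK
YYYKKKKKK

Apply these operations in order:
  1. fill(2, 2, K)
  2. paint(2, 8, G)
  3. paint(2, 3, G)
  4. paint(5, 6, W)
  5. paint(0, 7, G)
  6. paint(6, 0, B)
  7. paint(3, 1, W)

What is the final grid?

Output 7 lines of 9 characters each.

After op 1 fill(2,2,K) [0 cells changed]:
KKKKKKKKK
KKKKKKKYK
KKKKKKKKK
KKKKKKKKK
YYYKKKKKK
YYYKKKKKK
YYYKKKKKK
After op 2 paint(2,8,G):
KKKKKKKKK
KKKKKKKYK
KKKKKKKKG
KKKKKKKKK
YYYKKKKKK
YYYKKKKKK
YYYKKKKKK
After op 3 paint(2,3,G):
KKKKKKKKK
KKKKKKKYK
KKKGKKKKG
KKKKKKKKK
YYYKKKKKK
YYYKKKKKK
YYYKKKKKK
After op 4 paint(5,6,W):
KKKKKKKKK
KKKKKKKYK
KKKGKKKKG
KKKKKKKKK
YYYKKKKKK
YYYKKKWKK
YYYKKKKKK
After op 5 paint(0,7,G):
KKKKKKKGK
KKKKKKKYK
KKKGKKKKG
KKKKKKKKK
YYYKKKKKK
YYYKKKWKK
YYYKKKKKK
After op 6 paint(6,0,B):
KKKKKKKGK
KKKKKKKYK
KKKGKKKKG
KKKKKKKKK
YYYKKKKKK
YYYKKKWKK
BYYKKKKKK
After op 7 paint(3,1,W):
KKKKKKKGK
KKKKKKKYK
KKKGKKKKG
KWKKKKKKK
YYYKKKKKK
YYYKKKWKK
BYYKKKKKK

Answer: KKKKKKKGK
KKKKKKKYK
KKKGKKKKG
KWKKKKKKK
YYYKKKKKK
YYYKKKWKK
BYYKKKKKK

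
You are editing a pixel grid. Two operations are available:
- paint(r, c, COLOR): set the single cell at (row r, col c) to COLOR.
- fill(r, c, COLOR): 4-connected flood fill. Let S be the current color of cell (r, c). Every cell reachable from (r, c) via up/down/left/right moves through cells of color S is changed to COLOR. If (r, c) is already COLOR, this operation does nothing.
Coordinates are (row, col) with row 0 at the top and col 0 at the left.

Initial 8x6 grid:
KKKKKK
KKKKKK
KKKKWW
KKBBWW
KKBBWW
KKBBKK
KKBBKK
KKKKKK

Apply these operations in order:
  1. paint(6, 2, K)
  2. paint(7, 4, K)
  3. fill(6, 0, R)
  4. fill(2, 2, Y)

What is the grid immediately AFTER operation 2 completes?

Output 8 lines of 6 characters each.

After op 1 paint(6,2,K):
KKKKKK
KKKKKK
KKKKWW
KKBBWW
KKBBWW
KKBBKK
KKKBKK
KKKKKK
After op 2 paint(7,4,K):
KKKKKK
KKKKKK
KKKKWW
KKBBWW
KKBBWW
KKBBKK
KKKBKK
KKKKKK

Answer: KKKKKK
KKKKKK
KKKKWW
KKBBWW
KKBBWW
KKBBKK
KKKBKK
KKKKKK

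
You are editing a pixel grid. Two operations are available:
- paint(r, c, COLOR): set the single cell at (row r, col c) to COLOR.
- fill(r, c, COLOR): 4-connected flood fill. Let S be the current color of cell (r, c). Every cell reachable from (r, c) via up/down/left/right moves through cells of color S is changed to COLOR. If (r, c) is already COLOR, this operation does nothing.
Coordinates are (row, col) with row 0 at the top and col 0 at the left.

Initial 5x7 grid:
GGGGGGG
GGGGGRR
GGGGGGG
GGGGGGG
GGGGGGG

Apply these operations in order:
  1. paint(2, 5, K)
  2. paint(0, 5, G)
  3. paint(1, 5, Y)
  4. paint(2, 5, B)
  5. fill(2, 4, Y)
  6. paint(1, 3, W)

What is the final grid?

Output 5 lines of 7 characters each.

Answer: YYYYYYY
YYYWYYR
YYYYYBY
YYYYYYY
YYYYYYY

Derivation:
After op 1 paint(2,5,K):
GGGGGGG
GGGGGRR
GGGGGKG
GGGGGGG
GGGGGGG
After op 2 paint(0,5,G):
GGGGGGG
GGGGGRR
GGGGGKG
GGGGGGG
GGGGGGG
After op 3 paint(1,5,Y):
GGGGGGG
GGGGGYR
GGGGGKG
GGGGGGG
GGGGGGG
After op 4 paint(2,5,B):
GGGGGGG
GGGGGYR
GGGGGBG
GGGGGGG
GGGGGGG
After op 5 fill(2,4,Y) [32 cells changed]:
YYYYYYY
YYYYYYR
YYYYYBY
YYYYYYY
YYYYYYY
After op 6 paint(1,3,W):
YYYYYYY
YYYWYYR
YYYYYBY
YYYYYYY
YYYYYYY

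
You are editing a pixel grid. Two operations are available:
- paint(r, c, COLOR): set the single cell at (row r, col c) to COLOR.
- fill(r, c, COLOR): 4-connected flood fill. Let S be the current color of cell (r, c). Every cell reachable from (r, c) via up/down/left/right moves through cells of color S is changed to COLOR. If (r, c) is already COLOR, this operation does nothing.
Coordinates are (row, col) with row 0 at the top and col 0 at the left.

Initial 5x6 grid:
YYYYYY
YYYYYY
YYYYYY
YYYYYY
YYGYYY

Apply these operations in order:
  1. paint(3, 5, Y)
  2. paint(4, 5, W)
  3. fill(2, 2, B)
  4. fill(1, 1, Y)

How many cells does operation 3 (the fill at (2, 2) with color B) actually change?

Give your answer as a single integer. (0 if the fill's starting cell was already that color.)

After op 1 paint(3,5,Y):
YYYYYY
YYYYYY
YYYYYY
YYYYYY
YYGYYY
After op 2 paint(4,5,W):
YYYYYY
YYYYYY
YYYYYY
YYYYYY
YYGYYW
After op 3 fill(2,2,B) [28 cells changed]:
BBBBBB
BBBBBB
BBBBBB
BBBBBB
BBGBBW

Answer: 28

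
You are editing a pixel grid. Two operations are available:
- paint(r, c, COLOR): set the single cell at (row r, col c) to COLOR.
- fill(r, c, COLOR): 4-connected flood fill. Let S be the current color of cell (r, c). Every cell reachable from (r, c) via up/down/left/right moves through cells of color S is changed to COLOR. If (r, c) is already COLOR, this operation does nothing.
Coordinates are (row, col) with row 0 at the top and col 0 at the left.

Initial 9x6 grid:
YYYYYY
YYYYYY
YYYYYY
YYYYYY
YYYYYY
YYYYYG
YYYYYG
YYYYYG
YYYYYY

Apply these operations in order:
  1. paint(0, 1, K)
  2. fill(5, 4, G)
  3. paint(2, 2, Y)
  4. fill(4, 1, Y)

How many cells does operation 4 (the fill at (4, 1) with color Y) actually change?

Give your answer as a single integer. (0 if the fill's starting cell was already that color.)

After op 1 paint(0,1,K):
YKYYYY
YYYYYY
YYYYYY
YYYYYY
YYYYYY
YYYYYG
YYYYYG
YYYYYG
YYYYYY
After op 2 fill(5,4,G) [50 cells changed]:
GKGGGG
GGGGGG
GGGGGG
GGGGGG
GGGGGG
GGGGGG
GGGGGG
GGGGGG
GGGGGG
After op 3 paint(2,2,Y):
GKGGGG
GGGGGG
GGYGGG
GGGGGG
GGGGGG
GGGGGG
GGGGGG
GGGGGG
GGGGGG
After op 4 fill(4,1,Y) [52 cells changed]:
YKYYYY
YYYYYY
YYYYYY
YYYYYY
YYYYYY
YYYYYY
YYYYYY
YYYYYY
YYYYYY

Answer: 52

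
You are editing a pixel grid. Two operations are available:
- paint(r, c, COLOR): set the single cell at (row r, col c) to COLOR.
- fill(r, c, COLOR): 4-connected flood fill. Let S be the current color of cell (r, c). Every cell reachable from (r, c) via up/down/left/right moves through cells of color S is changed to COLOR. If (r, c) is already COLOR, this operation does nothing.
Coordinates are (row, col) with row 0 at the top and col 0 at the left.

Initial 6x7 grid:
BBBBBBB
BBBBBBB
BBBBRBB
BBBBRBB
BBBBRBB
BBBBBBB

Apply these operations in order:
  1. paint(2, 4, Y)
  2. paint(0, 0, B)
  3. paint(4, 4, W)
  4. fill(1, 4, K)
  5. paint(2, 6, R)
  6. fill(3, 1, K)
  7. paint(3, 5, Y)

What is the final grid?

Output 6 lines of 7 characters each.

Answer: KKKKKKK
KKKKKKK
KKKKYKR
KKKKRYK
KKKKWKK
KKKKKKK

Derivation:
After op 1 paint(2,4,Y):
BBBBBBB
BBBBBBB
BBBBYBB
BBBBRBB
BBBBRBB
BBBBBBB
After op 2 paint(0,0,B):
BBBBBBB
BBBBBBB
BBBBYBB
BBBBRBB
BBBBRBB
BBBBBBB
After op 3 paint(4,4,W):
BBBBBBB
BBBBBBB
BBBBYBB
BBBBRBB
BBBBWBB
BBBBBBB
After op 4 fill(1,4,K) [39 cells changed]:
KKKKKKK
KKKKKKK
KKKKYKK
KKKKRKK
KKKKWKK
KKKKKKK
After op 5 paint(2,6,R):
KKKKKKK
KKKKKKK
KKKKYKR
KKKKRKK
KKKKWKK
KKKKKKK
After op 6 fill(3,1,K) [0 cells changed]:
KKKKKKK
KKKKKKK
KKKKYKR
KKKKRKK
KKKKWKK
KKKKKKK
After op 7 paint(3,5,Y):
KKKKKKK
KKKKKKK
KKKKYKR
KKKKRYK
KKKKWKK
KKKKKKK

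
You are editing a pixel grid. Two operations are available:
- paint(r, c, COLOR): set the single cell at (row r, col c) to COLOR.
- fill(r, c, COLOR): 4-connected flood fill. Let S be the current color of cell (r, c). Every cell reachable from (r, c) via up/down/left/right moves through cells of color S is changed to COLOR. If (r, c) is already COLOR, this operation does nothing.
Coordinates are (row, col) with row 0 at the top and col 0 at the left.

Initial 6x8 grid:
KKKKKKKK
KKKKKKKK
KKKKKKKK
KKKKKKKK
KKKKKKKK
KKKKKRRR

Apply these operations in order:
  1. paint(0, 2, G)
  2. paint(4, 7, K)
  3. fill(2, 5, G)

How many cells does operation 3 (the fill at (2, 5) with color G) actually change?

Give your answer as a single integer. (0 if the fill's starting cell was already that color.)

Answer: 44

Derivation:
After op 1 paint(0,2,G):
KKGKKKKK
KKKKKKKK
KKKKKKKK
KKKKKKKK
KKKKKKKK
KKKKKRRR
After op 2 paint(4,7,K):
KKGKKKKK
KKKKKKKK
KKKKKKKK
KKKKKKKK
KKKKKKKK
KKKKKRRR
After op 3 fill(2,5,G) [44 cells changed]:
GGGGGGGG
GGGGGGGG
GGGGGGGG
GGGGGGGG
GGGGGGGG
GGGGGRRR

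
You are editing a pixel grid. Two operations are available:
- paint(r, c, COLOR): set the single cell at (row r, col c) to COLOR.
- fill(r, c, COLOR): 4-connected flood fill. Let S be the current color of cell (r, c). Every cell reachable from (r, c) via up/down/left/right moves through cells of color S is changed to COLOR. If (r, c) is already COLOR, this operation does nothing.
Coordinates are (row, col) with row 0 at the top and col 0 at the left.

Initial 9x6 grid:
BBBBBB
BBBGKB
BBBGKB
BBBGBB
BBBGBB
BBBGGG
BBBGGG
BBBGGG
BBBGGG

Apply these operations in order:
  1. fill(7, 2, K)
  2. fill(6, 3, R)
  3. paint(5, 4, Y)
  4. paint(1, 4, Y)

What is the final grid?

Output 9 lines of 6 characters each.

After op 1 fill(7,2,K) [36 cells changed]:
KKKKKK
KKKGKK
KKKGKK
KKKGKK
KKKGKK
KKKGGG
KKKGGG
KKKGGG
KKKGGG
After op 2 fill(6,3,R) [16 cells changed]:
KKKKKK
KKKRKK
KKKRKK
KKKRKK
KKKRKK
KKKRRR
KKKRRR
KKKRRR
KKKRRR
After op 3 paint(5,4,Y):
KKKKKK
KKKRKK
KKKRKK
KKKRKK
KKKRKK
KKKRYR
KKKRRR
KKKRRR
KKKRRR
After op 4 paint(1,4,Y):
KKKKKK
KKKRYK
KKKRKK
KKKRKK
KKKRKK
KKKRYR
KKKRRR
KKKRRR
KKKRRR

Answer: KKKKKK
KKKRYK
KKKRKK
KKKRKK
KKKRKK
KKKRYR
KKKRRR
KKKRRR
KKKRRR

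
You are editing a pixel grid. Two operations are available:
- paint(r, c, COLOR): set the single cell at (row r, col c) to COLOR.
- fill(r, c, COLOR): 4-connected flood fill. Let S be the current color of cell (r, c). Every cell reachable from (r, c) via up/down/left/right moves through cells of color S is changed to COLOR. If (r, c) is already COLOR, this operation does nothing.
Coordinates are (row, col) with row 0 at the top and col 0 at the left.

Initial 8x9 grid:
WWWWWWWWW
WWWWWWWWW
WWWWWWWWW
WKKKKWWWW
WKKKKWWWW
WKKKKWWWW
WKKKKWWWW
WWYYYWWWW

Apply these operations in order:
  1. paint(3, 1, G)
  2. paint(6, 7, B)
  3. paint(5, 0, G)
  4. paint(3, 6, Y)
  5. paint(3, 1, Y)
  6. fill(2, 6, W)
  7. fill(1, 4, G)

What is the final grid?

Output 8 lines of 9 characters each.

After op 1 paint(3,1,G):
WWWWWWWWW
WWWWWWWWW
WWWWWWWWW
WGKKKWWWW
WKKKKWWWW
WKKKKWWWW
WKKKKWWWW
WWYYYWWWW
After op 2 paint(6,7,B):
WWWWWWWWW
WWWWWWWWW
WWWWWWWWW
WGKKKWWWW
WKKKKWWWW
WKKKKWWWW
WKKKKWWBW
WWYYYWWWW
After op 3 paint(5,0,G):
WWWWWWWWW
WWWWWWWWW
WWWWWWWWW
WGKKKWWWW
WKKKKWWWW
GKKKKWWWW
WKKKKWWBW
WWYYYWWWW
After op 4 paint(3,6,Y):
WWWWWWWWW
WWWWWWWWW
WWWWWWWWW
WGKKKWYWW
WKKKKWWWW
GKKKKWWWW
WKKKKWWBW
WWYYYWWWW
After op 5 paint(3,1,Y):
WWWWWWWWW
WWWWWWWWW
WWWWWWWWW
WYKKKWYWW
WKKKKWWWW
GKKKKWWWW
WKKKKWWBW
WWYYYWWWW
After op 6 fill(2,6,W) [0 cells changed]:
WWWWWWWWW
WWWWWWWWW
WWWWWWWWW
WYKKKWYWW
WKKKKWWWW
GKKKKWWWW
WKKKKWWBW
WWYYYWWWW
After op 7 fill(1,4,G) [47 cells changed]:
GGGGGGGGG
GGGGGGGGG
GGGGGGGGG
GYKKKGYGG
GKKKKGGGG
GKKKKGGGG
WKKKKGGBG
WWYYYGGGG

Answer: GGGGGGGGG
GGGGGGGGG
GGGGGGGGG
GYKKKGYGG
GKKKKGGGG
GKKKKGGGG
WKKKKGGBG
WWYYYGGGG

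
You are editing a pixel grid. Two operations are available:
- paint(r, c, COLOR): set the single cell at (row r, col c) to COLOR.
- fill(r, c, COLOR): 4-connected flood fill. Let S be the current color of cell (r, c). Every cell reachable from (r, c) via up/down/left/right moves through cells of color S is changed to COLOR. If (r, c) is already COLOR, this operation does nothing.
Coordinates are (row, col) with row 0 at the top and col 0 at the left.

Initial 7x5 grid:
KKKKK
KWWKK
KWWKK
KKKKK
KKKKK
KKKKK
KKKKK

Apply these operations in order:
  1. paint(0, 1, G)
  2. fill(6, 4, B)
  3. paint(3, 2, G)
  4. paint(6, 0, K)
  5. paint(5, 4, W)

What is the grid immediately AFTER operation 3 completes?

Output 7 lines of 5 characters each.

After op 1 paint(0,1,G):
KGKKK
KWWKK
KWWKK
KKKKK
KKKKK
KKKKK
KKKKK
After op 2 fill(6,4,B) [30 cells changed]:
BGBBB
BWWBB
BWWBB
BBBBB
BBBBB
BBBBB
BBBBB
After op 3 paint(3,2,G):
BGBBB
BWWBB
BWWBB
BBGBB
BBBBB
BBBBB
BBBBB

Answer: BGBBB
BWWBB
BWWBB
BBGBB
BBBBB
BBBBB
BBBBB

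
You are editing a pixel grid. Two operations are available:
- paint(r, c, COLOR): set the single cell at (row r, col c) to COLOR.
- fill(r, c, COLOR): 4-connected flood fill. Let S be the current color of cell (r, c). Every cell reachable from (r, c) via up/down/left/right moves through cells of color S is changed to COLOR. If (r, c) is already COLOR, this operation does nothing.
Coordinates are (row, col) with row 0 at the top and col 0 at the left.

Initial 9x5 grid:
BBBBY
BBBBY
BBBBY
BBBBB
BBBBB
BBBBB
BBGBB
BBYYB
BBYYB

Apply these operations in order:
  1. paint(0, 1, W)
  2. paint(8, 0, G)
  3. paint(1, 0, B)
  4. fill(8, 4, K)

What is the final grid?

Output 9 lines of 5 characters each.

After op 1 paint(0,1,W):
BWBBY
BBBBY
BBBBY
BBBBB
BBBBB
BBBBB
BBGBB
BBYYB
BBYYB
After op 2 paint(8,0,G):
BWBBY
BBBBY
BBBBY
BBBBB
BBBBB
BBBBB
BBGBB
BBYYB
GBYYB
After op 3 paint(1,0,B):
BWBBY
BBBBY
BBBBY
BBBBB
BBBBB
BBBBB
BBGBB
BBYYB
GBYYB
After op 4 fill(8,4,K) [35 cells changed]:
KWKKY
KKKKY
KKKKY
KKKKK
KKKKK
KKKKK
KKGKK
KKYYK
GKYYK

Answer: KWKKY
KKKKY
KKKKY
KKKKK
KKKKK
KKKKK
KKGKK
KKYYK
GKYYK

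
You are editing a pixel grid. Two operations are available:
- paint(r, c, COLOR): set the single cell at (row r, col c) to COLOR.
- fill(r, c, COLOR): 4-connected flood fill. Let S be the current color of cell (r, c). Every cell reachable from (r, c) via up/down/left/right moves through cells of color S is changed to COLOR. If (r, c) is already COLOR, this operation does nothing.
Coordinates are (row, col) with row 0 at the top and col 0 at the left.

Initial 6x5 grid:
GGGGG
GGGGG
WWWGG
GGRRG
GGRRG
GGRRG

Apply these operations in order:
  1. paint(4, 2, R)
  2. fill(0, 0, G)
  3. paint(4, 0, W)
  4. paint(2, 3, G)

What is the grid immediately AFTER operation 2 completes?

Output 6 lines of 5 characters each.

After op 1 paint(4,2,R):
GGGGG
GGGGG
WWWGG
GGRRG
GGRRG
GGRRG
After op 2 fill(0,0,G) [0 cells changed]:
GGGGG
GGGGG
WWWGG
GGRRG
GGRRG
GGRRG

Answer: GGGGG
GGGGG
WWWGG
GGRRG
GGRRG
GGRRG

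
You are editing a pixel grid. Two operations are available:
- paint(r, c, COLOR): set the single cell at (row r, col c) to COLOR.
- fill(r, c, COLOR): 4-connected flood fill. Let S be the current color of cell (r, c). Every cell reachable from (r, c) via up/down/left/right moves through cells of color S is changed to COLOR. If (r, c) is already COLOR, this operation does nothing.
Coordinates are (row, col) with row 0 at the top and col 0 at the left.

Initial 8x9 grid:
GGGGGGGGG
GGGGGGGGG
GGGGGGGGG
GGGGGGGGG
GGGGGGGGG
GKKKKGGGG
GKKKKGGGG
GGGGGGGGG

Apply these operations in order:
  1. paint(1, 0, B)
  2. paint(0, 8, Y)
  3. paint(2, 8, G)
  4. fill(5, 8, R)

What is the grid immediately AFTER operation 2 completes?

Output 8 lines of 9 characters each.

After op 1 paint(1,0,B):
GGGGGGGGG
BGGGGGGGG
GGGGGGGGG
GGGGGGGGG
GGGGGGGGG
GKKKKGGGG
GKKKKGGGG
GGGGGGGGG
After op 2 paint(0,8,Y):
GGGGGGGGY
BGGGGGGGG
GGGGGGGGG
GGGGGGGGG
GGGGGGGGG
GKKKKGGGG
GKKKKGGGG
GGGGGGGGG

Answer: GGGGGGGGY
BGGGGGGGG
GGGGGGGGG
GGGGGGGGG
GGGGGGGGG
GKKKKGGGG
GKKKKGGGG
GGGGGGGGG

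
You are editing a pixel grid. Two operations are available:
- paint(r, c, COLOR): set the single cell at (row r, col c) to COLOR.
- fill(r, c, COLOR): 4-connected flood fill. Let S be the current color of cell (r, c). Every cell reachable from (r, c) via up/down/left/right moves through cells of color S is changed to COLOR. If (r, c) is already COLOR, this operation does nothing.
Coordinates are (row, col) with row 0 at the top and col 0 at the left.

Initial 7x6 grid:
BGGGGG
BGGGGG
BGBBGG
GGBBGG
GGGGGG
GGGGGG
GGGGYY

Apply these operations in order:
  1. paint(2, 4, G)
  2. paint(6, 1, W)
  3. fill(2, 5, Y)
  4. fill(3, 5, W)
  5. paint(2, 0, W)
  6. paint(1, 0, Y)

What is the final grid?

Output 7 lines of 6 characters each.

Answer: BWWWWW
YWWWWW
WWBBWW
WWBBWW
WWWWWW
WWWWWW
WWWWWW

Derivation:
After op 1 paint(2,4,G):
BGGGGG
BGGGGG
BGBBGG
GGBBGG
GGGGGG
GGGGGG
GGGGYY
After op 2 paint(6,1,W):
BGGGGG
BGGGGG
BGBBGG
GGBBGG
GGGGGG
GGGGGG
GWGGYY
After op 3 fill(2,5,Y) [32 cells changed]:
BYYYYY
BYYYYY
BYBBYY
YYBBYY
YYYYYY
YYYYYY
YWYYYY
After op 4 fill(3,5,W) [34 cells changed]:
BWWWWW
BWWWWW
BWBBWW
WWBBWW
WWWWWW
WWWWWW
WWWWWW
After op 5 paint(2,0,W):
BWWWWW
BWWWWW
WWBBWW
WWBBWW
WWWWWW
WWWWWW
WWWWWW
After op 6 paint(1,0,Y):
BWWWWW
YWWWWW
WWBBWW
WWBBWW
WWWWWW
WWWWWW
WWWWWW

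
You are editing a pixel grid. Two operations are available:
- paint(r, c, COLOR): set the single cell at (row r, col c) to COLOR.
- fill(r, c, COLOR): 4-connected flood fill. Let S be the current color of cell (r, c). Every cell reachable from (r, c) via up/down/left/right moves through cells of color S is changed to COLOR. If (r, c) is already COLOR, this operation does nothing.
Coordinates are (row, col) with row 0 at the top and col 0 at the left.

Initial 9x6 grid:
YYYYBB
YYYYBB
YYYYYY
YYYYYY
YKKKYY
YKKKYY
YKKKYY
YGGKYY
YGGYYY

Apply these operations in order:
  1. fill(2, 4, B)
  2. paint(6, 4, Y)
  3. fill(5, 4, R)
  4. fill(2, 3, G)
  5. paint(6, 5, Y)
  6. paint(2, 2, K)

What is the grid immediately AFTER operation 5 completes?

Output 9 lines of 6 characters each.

After op 1 fill(2,4,B) [36 cells changed]:
BBBBBB
BBBBBB
BBBBBB
BBBBBB
BKKKBB
BKKKBB
BKKKBB
BGGKBB
BGGBBB
After op 2 paint(6,4,Y):
BBBBBB
BBBBBB
BBBBBB
BBBBBB
BKKKBB
BKKKBB
BKKKYB
BGGKBB
BGGBBB
After op 3 fill(5,4,R) [39 cells changed]:
RRRRRR
RRRRRR
RRRRRR
RRRRRR
RKKKRR
RKKKRR
RKKKYR
RGGKRR
RGGRRR
After op 4 fill(2,3,G) [39 cells changed]:
GGGGGG
GGGGGG
GGGGGG
GGGGGG
GKKKGG
GKKKGG
GKKKYG
GGGKGG
GGGGGG
After op 5 paint(6,5,Y):
GGGGGG
GGGGGG
GGGGGG
GGGGGG
GKKKGG
GKKKGG
GKKKYY
GGGKGG
GGGGGG

Answer: GGGGGG
GGGGGG
GGGGGG
GGGGGG
GKKKGG
GKKKGG
GKKKYY
GGGKGG
GGGGGG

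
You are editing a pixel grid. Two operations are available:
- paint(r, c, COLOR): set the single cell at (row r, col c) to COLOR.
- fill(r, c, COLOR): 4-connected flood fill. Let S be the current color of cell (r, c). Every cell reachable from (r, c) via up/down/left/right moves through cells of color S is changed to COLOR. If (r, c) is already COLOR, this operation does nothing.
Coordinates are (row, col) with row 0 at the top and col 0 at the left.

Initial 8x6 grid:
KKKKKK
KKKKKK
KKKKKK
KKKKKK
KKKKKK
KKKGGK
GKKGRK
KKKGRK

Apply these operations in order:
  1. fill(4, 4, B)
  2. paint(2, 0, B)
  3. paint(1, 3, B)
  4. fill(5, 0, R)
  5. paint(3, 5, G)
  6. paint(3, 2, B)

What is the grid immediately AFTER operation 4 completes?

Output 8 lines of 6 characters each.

After op 1 fill(4,4,B) [41 cells changed]:
BBBBBB
BBBBBB
BBBBBB
BBBBBB
BBBBBB
BBBGGB
GBBGRB
BBBGRB
After op 2 paint(2,0,B):
BBBBBB
BBBBBB
BBBBBB
BBBBBB
BBBBBB
BBBGGB
GBBGRB
BBBGRB
After op 3 paint(1,3,B):
BBBBBB
BBBBBB
BBBBBB
BBBBBB
BBBBBB
BBBGGB
GBBGRB
BBBGRB
After op 4 fill(5,0,R) [41 cells changed]:
RRRRRR
RRRRRR
RRRRRR
RRRRRR
RRRRRR
RRRGGR
GRRGRR
RRRGRR

Answer: RRRRRR
RRRRRR
RRRRRR
RRRRRR
RRRRRR
RRRGGR
GRRGRR
RRRGRR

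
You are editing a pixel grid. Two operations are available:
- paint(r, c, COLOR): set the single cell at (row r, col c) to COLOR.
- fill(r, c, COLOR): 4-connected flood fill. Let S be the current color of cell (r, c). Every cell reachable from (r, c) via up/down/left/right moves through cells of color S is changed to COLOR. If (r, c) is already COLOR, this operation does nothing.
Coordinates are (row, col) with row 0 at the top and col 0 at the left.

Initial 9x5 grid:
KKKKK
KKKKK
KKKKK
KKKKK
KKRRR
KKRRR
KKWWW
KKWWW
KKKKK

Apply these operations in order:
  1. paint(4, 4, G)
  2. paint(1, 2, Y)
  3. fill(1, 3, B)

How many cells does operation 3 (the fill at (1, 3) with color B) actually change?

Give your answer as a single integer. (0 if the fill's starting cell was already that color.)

Answer: 32

Derivation:
After op 1 paint(4,4,G):
KKKKK
KKKKK
KKKKK
KKKKK
KKRRG
KKRRR
KKWWW
KKWWW
KKKKK
After op 2 paint(1,2,Y):
KKKKK
KKYKK
KKKKK
KKKKK
KKRRG
KKRRR
KKWWW
KKWWW
KKKKK
After op 3 fill(1,3,B) [32 cells changed]:
BBBBB
BBYBB
BBBBB
BBBBB
BBRRG
BBRRR
BBWWW
BBWWW
BBBBB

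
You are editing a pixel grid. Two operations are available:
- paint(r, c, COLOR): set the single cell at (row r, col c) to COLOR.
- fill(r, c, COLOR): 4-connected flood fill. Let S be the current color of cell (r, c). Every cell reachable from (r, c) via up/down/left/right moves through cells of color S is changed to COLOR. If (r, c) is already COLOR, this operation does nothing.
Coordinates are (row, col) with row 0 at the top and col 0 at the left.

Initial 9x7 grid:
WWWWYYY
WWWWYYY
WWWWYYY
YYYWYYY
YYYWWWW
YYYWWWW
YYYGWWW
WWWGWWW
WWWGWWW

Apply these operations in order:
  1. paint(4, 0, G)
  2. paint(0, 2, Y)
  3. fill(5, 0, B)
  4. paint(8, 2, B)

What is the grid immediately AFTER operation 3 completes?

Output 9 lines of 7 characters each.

Answer: WWYWYYY
WWWWYYY
WWWWYYY
BBBWYYY
GBBWWWW
BBBWWWW
BBBGWWW
WWWGWWW
WWWGWWW

Derivation:
After op 1 paint(4,0,G):
WWWWYYY
WWWWYYY
WWWWYYY
YYYWYYY
GYYWWWW
YYYWWWW
YYYGWWW
WWWGWWW
WWWGWWW
After op 2 paint(0,2,Y):
WWYWYYY
WWWWYYY
WWWWYYY
YYYWYYY
GYYWWWW
YYYWWWW
YYYGWWW
WWWGWWW
WWWGWWW
After op 3 fill(5,0,B) [11 cells changed]:
WWYWYYY
WWWWYYY
WWWWYYY
BBBWYYY
GBBWWWW
BBBWWWW
BBBGWWW
WWWGWWW
WWWGWWW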